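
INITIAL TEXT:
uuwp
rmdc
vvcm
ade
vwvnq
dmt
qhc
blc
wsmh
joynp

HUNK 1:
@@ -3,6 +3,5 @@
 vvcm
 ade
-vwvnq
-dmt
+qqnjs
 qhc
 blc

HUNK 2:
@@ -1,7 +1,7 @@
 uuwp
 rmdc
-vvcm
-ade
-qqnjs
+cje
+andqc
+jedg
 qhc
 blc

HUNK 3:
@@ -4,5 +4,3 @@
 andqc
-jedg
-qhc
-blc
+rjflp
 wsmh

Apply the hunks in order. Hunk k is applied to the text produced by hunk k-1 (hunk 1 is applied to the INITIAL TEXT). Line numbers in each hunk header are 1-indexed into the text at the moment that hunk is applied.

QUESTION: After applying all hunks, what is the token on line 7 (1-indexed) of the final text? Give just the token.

Answer: joynp

Derivation:
Hunk 1: at line 3 remove [vwvnq,dmt] add [qqnjs] -> 9 lines: uuwp rmdc vvcm ade qqnjs qhc blc wsmh joynp
Hunk 2: at line 1 remove [vvcm,ade,qqnjs] add [cje,andqc,jedg] -> 9 lines: uuwp rmdc cje andqc jedg qhc blc wsmh joynp
Hunk 3: at line 4 remove [jedg,qhc,blc] add [rjflp] -> 7 lines: uuwp rmdc cje andqc rjflp wsmh joynp
Final line 7: joynp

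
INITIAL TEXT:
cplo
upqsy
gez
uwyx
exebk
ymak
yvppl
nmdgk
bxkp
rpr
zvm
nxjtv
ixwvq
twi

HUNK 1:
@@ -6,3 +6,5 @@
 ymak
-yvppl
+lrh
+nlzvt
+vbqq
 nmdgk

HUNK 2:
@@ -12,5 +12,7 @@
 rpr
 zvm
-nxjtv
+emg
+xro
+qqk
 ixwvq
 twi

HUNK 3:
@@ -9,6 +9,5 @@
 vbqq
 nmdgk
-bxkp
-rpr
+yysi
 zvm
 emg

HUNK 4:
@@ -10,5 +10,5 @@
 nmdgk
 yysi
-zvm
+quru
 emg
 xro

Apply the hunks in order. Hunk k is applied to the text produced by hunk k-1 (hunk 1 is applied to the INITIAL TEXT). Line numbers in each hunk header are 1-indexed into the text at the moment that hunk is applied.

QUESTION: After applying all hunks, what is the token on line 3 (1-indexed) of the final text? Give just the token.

Hunk 1: at line 6 remove [yvppl] add [lrh,nlzvt,vbqq] -> 16 lines: cplo upqsy gez uwyx exebk ymak lrh nlzvt vbqq nmdgk bxkp rpr zvm nxjtv ixwvq twi
Hunk 2: at line 12 remove [nxjtv] add [emg,xro,qqk] -> 18 lines: cplo upqsy gez uwyx exebk ymak lrh nlzvt vbqq nmdgk bxkp rpr zvm emg xro qqk ixwvq twi
Hunk 3: at line 9 remove [bxkp,rpr] add [yysi] -> 17 lines: cplo upqsy gez uwyx exebk ymak lrh nlzvt vbqq nmdgk yysi zvm emg xro qqk ixwvq twi
Hunk 4: at line 10 remove [zvm] add [quru] -> 17 lines: cplo upqsy gez uwyx exebk ymak lrh nlzvt vbqq nmdgk yysi quru emg xro qqk ixwvq twi
Final line 3: gez

Answer: gez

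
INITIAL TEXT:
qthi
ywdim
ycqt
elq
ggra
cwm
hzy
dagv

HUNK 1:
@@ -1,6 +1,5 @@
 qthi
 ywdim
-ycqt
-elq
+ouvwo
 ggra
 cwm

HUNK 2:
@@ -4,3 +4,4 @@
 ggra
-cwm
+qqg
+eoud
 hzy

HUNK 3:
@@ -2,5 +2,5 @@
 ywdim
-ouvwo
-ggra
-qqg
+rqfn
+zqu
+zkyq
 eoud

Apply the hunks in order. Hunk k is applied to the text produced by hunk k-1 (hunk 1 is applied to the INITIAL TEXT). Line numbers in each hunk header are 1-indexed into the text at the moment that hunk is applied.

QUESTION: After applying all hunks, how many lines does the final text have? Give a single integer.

Answer: 8

Derivation:
Hunk 1: at line 1 remove [ycqt,elq] add [ouvwo] -> 7 lines: qthi ywdim ouvwo ggra cwm hzy dagv
Hunk 2: at line 4 remove [cwm] add [qqg,eoud] -> 8 lines: qthi ywdim ouvwo ggra qqg eoud hzy dagv
Hunk 3: at line 2 remove [ouvwo,ggra,qqg] add [rqfn,zqu,zkyq] -> 8 lines: qthi ywdim rqfn zqu zkyq eoud hzy dagv
Final line count: 8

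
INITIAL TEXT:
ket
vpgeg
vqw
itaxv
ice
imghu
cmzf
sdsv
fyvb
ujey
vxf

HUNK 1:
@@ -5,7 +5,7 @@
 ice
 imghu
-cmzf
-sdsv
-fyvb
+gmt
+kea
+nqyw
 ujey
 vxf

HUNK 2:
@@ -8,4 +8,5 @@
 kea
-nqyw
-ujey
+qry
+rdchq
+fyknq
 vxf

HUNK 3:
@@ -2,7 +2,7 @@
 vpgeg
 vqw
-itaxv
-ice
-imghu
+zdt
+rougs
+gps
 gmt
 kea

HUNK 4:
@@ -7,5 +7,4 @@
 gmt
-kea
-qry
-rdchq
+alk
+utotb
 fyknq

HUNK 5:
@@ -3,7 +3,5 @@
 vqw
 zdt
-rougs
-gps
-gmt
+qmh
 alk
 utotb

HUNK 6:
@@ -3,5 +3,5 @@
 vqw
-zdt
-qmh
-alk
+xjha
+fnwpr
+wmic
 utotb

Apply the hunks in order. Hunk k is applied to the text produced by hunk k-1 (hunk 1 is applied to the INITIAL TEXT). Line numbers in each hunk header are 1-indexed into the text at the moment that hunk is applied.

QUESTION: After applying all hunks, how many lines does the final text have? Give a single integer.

Answer: 9

Derivation:
Hunk 1: at line 5 remove [cmzf,sdsv,fyvb] add [gmt,kea,nqyw] -> 11 lines: ket vpgeg vqw itaxv ice imghu gmt kea nqyw ujey vxf
Hunk 2: at line 8 remove [nqyw,ujey] add [qry,rdchq,fyknq] -> 12 lines: ket vpgeg vqw itaxv ice imghu gmt kea qry rdchq fyknq vxf
Hunk 3: at line 2 remove [itaxv,ice,imghu] add [zdt,rougs,gps] -> 12 lines: ket vpgeg vqw zdt rougs gps gmt kea qry rdchq fyknq vxf
Hunk 4: at line 7 remove [kea,qry,rdchq] add [alk,utotb] -> 11 lines: ket vpgeg vqw zdt rougs gps gmt alk utotb fyknq vxf
Hunk 5: at line 3 remove [rougs,gps,gmt] add [qmh] -> 9 lines: ket vpgeg vqw zdt qmh alk utotb fyknq vxf
Hunk 6: at line 3 remove [zdt,qmh,alk] add [xjha,fnwpr,wmic] -> 9 lines: ket vpgeg vqw xjha fnwpr wmic utotb fyknq vxf
Final line count: 9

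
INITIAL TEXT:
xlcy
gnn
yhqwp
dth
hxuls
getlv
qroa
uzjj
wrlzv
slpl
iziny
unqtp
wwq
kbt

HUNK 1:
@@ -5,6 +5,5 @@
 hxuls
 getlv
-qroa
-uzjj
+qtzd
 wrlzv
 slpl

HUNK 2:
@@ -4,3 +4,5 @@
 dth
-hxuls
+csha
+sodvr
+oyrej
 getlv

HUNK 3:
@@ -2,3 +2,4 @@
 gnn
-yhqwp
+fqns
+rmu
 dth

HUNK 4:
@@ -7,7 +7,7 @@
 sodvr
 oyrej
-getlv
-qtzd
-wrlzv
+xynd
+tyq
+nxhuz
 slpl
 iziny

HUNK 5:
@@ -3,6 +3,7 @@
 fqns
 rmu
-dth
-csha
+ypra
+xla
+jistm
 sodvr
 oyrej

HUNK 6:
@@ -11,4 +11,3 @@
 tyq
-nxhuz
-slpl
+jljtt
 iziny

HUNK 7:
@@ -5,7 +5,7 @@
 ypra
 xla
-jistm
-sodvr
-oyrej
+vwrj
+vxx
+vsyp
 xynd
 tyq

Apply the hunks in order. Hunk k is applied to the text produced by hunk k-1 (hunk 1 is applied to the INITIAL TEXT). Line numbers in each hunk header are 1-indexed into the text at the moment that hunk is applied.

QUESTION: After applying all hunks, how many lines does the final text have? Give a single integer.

Answer: 16

Derivation:
Hunk 1: at line 5 remove [qroa,uzjj] add [qtzd] -> 13 lines: xlcy gnn yhqwp dth hxuls getlv qtzd wrlzv slpl iziny unqtp wwq kbt
Hunk 2: at line 4 remove [hxuls] add [csha,sodvr,oyrej] -> 15 lines: xlcy gnn yhqwp dth csha sodvr oyrej getlv qtzd wrlzv slpl iziny unqtp wwq kbt
Hunk 3: at line 2 remove [yhqwp] add [fqns,rmu] -> 16 lines: xlcy gnn fqns rmu dth csha sodvr oyrej getlv qtzd wrlzv slpl iziny unqtp wwq kbt
Hunk 4: at line 7 remove [getlv,qtzd,wrlzv] add [xynd,tyq,nxhuz] -> 16 lines: xlcy gnn fqns rmu dth csha sodvr oyrej xynd tyq nxhuz slpl iziny unqtp wwq kbt
Hunk 5: at line 3 remove [dth,csha] add [ypra,xla,jistm] -> 17 lines: xlcy gnn fqns rmu ypra xla jistm sodvr oyrej xynd tyq nxhuz slpl iziny unqtp wwq kbt
Hunk 6: at line 11 remove [nxhuz,slpl] add [jljtt] -> 16 lines: xlcy gnn fqns rmu ypra xla jistm sodvr oyrej xynd tyq jljtt iziny unqtp wwq kbt
Hunk 7: at line 5 remove [jistm,sodvr,oyrej] add [vwrj,vxx,vsyp] -> 16 lines: xlcy gnn fqns rmu ypra xla vwrj vxx vsyp xynd tyq jljtt iziny unqtp wwq kbt
Final line count: 16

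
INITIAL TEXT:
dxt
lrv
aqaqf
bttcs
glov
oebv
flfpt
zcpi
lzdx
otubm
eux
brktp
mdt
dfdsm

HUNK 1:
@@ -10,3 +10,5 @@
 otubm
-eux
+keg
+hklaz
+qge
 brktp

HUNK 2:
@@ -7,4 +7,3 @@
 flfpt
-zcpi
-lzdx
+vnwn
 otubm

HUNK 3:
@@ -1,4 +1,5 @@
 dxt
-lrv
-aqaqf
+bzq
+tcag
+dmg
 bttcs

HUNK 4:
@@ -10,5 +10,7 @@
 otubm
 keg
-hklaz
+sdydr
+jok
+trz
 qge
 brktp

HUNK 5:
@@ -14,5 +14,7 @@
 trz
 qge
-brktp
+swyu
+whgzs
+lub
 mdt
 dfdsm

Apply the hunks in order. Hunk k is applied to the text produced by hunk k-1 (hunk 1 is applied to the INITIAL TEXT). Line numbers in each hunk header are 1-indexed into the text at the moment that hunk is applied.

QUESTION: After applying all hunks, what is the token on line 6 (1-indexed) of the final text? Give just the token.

Hunk 1: at line 10 remove [eux] add [keg,hklaz,qge] -> 16 lines: dxt lrv aqaqf bttcs glov oebv flfpt zcpi lzdx otubm keg hklaz qge brktp mdt dfdsm
Hunk 2: at line 7 remove [zcpi,lzdx] add [vnwn] -> 15 lines: dxt lrv aqaqf bttcs glov oebv flfpt vnwn otubm keg hklaz qge brktp mdt dfdsm
Hunk 3: at line 1 remove [lrv,aqaqf] add [bzq,tcag,dmg] -> 16 lines: dxt bzq tcag dmg bttcs glov oebv flfpt vnwn otubm keg hklaz qge brktp mdt dfdsm
Hunk 4: at line 10 remove [hklaz] add [sdydr,jok,trz] -> 18 lines: dxt bzq tcag dmg bttcs glov oebv flfpt vnwn otubm keg sdydr jok trz qge brktp mdt dfdsm
Hunk 5: at line 14 remove [brktp] add [swyu,whgzs,lub] -> 20 lines: dxt bzq tcag dmg bttcs glov oebv flfpt vnwn otubm keg sdydr jok trz qge swyu whgzs lub mdt dfdsm
Final line 6: glov

Answer: glov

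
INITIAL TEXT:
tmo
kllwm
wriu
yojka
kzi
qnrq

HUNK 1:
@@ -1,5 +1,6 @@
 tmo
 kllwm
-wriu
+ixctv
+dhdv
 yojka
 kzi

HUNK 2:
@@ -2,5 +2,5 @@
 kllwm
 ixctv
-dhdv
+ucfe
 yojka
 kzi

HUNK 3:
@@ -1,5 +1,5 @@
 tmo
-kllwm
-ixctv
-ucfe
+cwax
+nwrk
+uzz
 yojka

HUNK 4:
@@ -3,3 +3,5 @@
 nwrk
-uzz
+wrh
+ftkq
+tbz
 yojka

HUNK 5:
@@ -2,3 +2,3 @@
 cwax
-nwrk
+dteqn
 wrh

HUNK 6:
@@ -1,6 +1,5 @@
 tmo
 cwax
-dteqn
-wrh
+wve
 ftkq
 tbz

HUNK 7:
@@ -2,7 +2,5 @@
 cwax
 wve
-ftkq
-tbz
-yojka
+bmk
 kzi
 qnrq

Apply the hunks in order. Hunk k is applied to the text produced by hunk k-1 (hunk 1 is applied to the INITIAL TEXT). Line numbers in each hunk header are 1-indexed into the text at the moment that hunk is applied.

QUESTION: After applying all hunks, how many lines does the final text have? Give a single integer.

Answer: 6

Derivation:
Hunk 1: at line 1 remove [wriu] add [ixctv,dhdv] -> 7 lines: tmo kllwm ixctv dhdv yojka kzi qnrq
Hunk 2: at line 2 remove [dhdv] add [ucfe] -> 7 lines: tmo kllwm ixctv ucfe yojka kzi qnrq
Hunk 3: at line 1 remove [kllwm,ixctv,ucfe] add [cwax,nwrk,uzz] -> 7 lines: tmo cwax nwrk uzz yojka kzi qnrq
Hunk 4: at line 3 remove [uzz] add [wrh,ftkq,tbz] -> 9 lines: tmo cwax nwrk wrh ftkq tbz yojka kzi qnrq
Hunk 5: at line 2 remove [nwrk] add [dteqn] -> 9 lines: tmo cwax dteqn wrh ftkq tbz yojka kzi qnrq
Hunk 6: at line 1 remove [dteqn,wrh] add [wve] -> 8 lines: tmo cwax wve ftkq tbz yojka kzi qnrq
Hunk 7: at line 2 remove [ftkq,tbz,yojka] add [bmk] -> 6 lines: tmo cwax wve bmk kzi qnrq
Final line count: 6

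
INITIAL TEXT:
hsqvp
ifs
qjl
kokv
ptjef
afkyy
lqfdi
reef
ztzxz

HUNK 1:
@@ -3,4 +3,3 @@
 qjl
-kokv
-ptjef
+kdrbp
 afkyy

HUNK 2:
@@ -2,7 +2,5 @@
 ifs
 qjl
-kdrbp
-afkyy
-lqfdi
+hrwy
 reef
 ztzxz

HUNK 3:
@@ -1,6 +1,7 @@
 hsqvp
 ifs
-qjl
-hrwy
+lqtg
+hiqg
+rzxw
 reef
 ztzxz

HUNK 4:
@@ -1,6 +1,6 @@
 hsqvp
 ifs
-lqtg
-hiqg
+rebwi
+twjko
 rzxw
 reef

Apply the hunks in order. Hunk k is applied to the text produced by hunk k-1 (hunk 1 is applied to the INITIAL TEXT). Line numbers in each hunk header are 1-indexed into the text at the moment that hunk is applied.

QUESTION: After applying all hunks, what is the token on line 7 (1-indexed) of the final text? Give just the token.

Hunk 1: at line 3 remove [kokv,ptjef] add [kdrbp] -> 8 lines: hsqvp ifs qjl kdrbp afkyy lqfdi reef ztzxz
Hunk 2: at line 2 remove [kdrbp,afkyy,lqfdi] add [hrwy] -> 6 lines: hsqvp ifs qjl hrwy reef ztzxz
Hunk 3: at line 1 remove [qjl,hrwy] add [lqtg,hiqg,rzxw] -> 7 lines: hsqvp ifs lqtg hiqg rzxw reef ztzxz
Hunk 4: at line 1 remove [lqtg,hiqg] add [rebwi,twjko] -> 7 lines: hsqvp ifs rebwi twjko rzxw reef ztzxz
Final line 7: ztzxz

Answer: ztzxz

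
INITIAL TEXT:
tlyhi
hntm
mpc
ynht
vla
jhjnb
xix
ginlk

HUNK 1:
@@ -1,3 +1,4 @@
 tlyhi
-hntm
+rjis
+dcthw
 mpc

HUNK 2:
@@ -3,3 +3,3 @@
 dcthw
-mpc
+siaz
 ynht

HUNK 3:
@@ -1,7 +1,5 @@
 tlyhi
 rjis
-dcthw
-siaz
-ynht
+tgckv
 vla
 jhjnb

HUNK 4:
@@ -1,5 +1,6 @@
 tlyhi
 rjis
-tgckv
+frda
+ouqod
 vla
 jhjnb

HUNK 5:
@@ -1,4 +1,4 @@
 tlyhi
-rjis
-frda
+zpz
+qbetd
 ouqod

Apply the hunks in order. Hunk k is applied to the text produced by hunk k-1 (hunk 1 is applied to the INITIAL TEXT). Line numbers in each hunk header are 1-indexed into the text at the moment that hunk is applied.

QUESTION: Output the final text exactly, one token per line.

Answer: tlyhi
zpz
qbetd
ouqod
vla
jhjnb
xix
ginlk

Derivation:
Hunk 1: at line 1 remove [hntm] add [rjis,dcthw] -> 9 lines: tlyhi rjis dcthw mpc ynht vla jhjnb xix ginlk
Hunk 2: at line 3 remove [mpc] add [siaz] -> 9 lines: tlyhi rjis dcthw siaz ynht vla jhjnb xix ginlk
Hunk 3: at line 1 remove [dcthw,siaz,ynht] add [tgckv] -> 7 lines: tlyhi rjis tgckv vla jhjnb xix ginlk
Hunk 4: at line 1 remove [tgckv] add [frda,ouqod] -> 8 lines: tlyhi rjis frda ouqod vla jhjnb xix ginlk
Hunk 5: at line 1 remove [rjis,frda] add [zpz,qbetd] -> 8 lines: tlyhi zpz qbetd ouqod vla jhjnb xix ginlk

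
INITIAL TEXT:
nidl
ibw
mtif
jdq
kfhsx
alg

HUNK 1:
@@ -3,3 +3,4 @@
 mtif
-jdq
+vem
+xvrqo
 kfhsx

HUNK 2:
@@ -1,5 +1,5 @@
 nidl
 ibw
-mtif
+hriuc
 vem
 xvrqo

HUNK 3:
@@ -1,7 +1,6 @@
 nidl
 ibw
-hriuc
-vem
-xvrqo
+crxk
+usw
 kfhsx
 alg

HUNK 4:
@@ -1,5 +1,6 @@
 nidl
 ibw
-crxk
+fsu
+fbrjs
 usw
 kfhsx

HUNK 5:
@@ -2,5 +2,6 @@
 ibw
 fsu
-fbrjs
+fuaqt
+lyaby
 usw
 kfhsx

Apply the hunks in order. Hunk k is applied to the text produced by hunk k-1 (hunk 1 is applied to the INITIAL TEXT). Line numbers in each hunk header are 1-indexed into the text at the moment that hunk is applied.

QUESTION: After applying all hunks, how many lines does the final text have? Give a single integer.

Hunk 1: at line 3 remove [jdq] add [vem,xvrqo] -> 7 lines: nidl ibw mtif vem xvrqo kfhsx alg
Hunk 2: at line 1 remove [mtif] add [hriuc] -> 7 lines: nidl ibw hriuc vem xvrqo kfhsx alg
Hunk 3: at line 1 remove [hriuc,vem,xvrqo] add [crxk,usw] -> 6 lines: nidl ibw crxk usw kfhsx alg
Hunk 4: at line 1 remove [crxk] add [fsu,fbrjs] -> 7 lines: nidl ibw fsu fbrjs usw kfhsx alg
Hunk 5: at line 2 remove [fbrjs] add [fuaqt,lyaby] -> 8 lines: nidl ibw fsu fuaqt lyaby usw kfhsx alg
Final line count: 8

Answer: 8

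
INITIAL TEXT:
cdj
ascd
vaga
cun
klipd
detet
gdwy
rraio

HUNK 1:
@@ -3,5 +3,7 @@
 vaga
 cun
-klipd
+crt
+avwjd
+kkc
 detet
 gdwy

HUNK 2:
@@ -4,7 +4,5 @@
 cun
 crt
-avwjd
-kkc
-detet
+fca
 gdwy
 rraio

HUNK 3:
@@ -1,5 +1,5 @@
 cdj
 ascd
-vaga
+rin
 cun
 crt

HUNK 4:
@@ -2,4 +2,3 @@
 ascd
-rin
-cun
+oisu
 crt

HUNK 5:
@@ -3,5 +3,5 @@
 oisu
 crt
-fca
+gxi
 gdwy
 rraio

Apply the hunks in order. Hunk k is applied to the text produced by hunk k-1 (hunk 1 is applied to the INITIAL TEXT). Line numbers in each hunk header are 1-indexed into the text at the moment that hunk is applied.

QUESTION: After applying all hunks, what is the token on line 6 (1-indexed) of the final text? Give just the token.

Hunk 1: at line 3 remove [klipd] add [crt,avwjd,kkc] -> 10 lines: cdj ascd vaga cun crt avwjd kkc detet gdwy rraio
Hunk 2: at line 4 remove [avwjd,kkc,detet] add [fca] -> 8 lines: cdj ascd vaga cun crt fca gdwy rraio
Hunk 3: at line 1 remove [vaga] add [rin] -> 8 lines: cdj ascd rin cun crt fca gdwy rraio
Hunk 4: at line 2 remove [rin,cun] add [oisu] -> 7 lines: cdj ascd oisu crt fca gdwy rraio
Hunk 5: at line 3 remove [fca] add [gxi] -> 7 lines: cdj ascd oisu crt gxi gdwy rraio
Final line 6: gdwy

Answer: gdwy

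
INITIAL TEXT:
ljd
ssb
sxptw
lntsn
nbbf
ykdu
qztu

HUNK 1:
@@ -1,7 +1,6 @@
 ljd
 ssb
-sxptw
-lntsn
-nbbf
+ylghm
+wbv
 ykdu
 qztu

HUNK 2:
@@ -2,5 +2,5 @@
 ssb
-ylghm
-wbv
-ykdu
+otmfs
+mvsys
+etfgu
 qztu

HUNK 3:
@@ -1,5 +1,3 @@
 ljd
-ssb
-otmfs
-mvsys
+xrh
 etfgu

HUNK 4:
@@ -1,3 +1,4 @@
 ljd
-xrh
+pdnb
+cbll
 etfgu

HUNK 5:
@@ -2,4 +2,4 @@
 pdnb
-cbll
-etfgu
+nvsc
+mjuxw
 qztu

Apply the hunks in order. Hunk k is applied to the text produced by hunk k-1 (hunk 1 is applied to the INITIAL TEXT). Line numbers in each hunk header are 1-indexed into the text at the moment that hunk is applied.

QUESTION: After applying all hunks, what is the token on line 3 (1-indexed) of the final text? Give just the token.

Hunk 1: at line 1 remove [sxptw,lntsn,nbbf] add [ylghm,wbv] -> 6 lines: ljd ssb ylghm wbv ykdu qztu
Hunk 2: at line 2 remove [ylghm,wbv,ykdu] add [otmfs,mvsys,etfgu] -> 6 lines: ljd ssb otmfs mvsys etfgu qztu
Hunk 3: at line 1 remove [ssb,otmfs,mvsys] add [xrh] -> 4 lines: ljd xrh etfgu qztu
Hunk 4: at line 1 remove [xrh] add [pdnb,cbll] -> 5 lines: ljd pdnb cbll etfgu qztu
Hunk 5: at line 2 remove [cbll,etfgu] add [nvsc,mjuxw] -> 5 lines: ljd pdnb nvsc mjuxw qztu
Final line 3: nvsc

Answer: nvsc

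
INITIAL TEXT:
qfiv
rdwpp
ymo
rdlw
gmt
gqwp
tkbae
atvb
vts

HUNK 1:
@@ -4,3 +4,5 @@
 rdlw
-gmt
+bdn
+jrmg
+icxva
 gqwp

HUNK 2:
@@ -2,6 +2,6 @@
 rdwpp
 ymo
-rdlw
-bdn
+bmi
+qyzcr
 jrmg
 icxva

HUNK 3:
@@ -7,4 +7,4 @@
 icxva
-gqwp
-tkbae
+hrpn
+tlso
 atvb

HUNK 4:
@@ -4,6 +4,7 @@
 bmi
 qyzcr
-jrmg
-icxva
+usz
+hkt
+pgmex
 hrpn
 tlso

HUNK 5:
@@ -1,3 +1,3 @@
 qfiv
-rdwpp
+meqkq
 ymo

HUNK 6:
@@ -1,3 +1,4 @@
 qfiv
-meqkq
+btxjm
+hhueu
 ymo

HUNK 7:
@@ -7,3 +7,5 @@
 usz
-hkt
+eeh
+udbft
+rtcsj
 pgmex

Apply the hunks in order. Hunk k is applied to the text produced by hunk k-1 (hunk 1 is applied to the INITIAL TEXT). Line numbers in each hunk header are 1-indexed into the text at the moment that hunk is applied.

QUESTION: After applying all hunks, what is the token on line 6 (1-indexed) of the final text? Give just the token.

Hunk 1: at line 4 remove [gmt] add [bdn,jrmg,icxva] -> 11 lines: qfiv rdwpp ymo rdlw bdn jrmg icxva gqwp tkbae atvb vts
Hunk 2: at line 2 remove [rdlw,bdn] add [bmi,qyzcr] -> 11 lines: qfiv rdwpp ymo bmi qyzcr jrmg icxva gqwp tkbae atvb vts
Hunk 3: at line 7 remove [gqwp,tkbae] add [hrpn,tlso] -> 11 lines: qfiv rdwpp ymo bmi qyzcr jrmg icxva hrpn tlso atvb vts
Hunk 4: at line 4 remove [jrmg,icxva] add [usz,hkt,pgmex] -> 12 lines: qfiv rdwpp ymo bmi qyzcr usz hkt pgmex hrpn tlso atvb vts
Hunk 5: at line 1 remove [rdwpp] add [meqkq] -> 12 lines: qfiv meqkq ymo bmi qyzcr usz hkt pgmex hrpn tlso atvb vts
Hunk 6: at line 1 remove [meqkq] add [btxjm,hhueu] -> 13 lines: qfiv btxjm hhueu ymo bmi qyzcr usz hkt pgmex hrpn tlso atvb vts
Hunk 7: at line 7 remove [hkt] add [eeh,udbft,rtcsj] -> 15 lines: qfiv btxjm hhueu ymo bmi qyzcr usz eeh udbft rtcsj pgmex hrpn tlso atvb vts
Final line 6: qyzcr

Answer: qyzcr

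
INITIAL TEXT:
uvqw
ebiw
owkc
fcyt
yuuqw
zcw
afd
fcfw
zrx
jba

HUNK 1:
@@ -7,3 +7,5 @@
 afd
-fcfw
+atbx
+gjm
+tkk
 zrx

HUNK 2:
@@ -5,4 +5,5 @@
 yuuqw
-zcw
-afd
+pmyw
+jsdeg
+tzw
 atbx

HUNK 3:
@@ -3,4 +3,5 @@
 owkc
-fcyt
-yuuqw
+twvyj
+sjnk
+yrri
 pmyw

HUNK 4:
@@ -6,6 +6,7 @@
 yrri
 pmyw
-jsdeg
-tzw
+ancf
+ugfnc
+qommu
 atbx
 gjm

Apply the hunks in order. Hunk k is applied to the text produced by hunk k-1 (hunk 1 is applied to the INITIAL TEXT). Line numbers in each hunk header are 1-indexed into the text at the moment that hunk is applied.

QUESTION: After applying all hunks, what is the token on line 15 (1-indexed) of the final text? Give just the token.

Answer: jba

Derivation:
Hunk 1: at line 7 remove [fcfw] add [atbx,gjm,tkk] -> 12 lines: uvqw ebiw owkc fcyt yuuqw zcw afd atbx gjm tkk zrx jba
Hunk 2: at line 5 remove [zcw,afd] add [pmyw,jsdeg,tzw] -> 13 lines: uvqw ebiw owkc fcyt yuuqw pmyw jsdeg tzw atbx gjm tkk zrx jba
Hunk 3: at line 3 remove [fcyt,yuuqw] add [twvyj,sjnk,yrri] -> 14 lines: uvqw ebiw owkc twvyj sjnk yrri pmyw jsdeg tzw atbx gjm tkk zrx jba
Hunk 4: at line 6 remove [jsdeg,tzw] add [ancf,ugfnc,qommu] -> 15 lines: uvqw ebiw owkc twvyj sjnk yrri pmyw ancf ugfnc qommu atbx gjm tkk zrx jba
Final line 15: jba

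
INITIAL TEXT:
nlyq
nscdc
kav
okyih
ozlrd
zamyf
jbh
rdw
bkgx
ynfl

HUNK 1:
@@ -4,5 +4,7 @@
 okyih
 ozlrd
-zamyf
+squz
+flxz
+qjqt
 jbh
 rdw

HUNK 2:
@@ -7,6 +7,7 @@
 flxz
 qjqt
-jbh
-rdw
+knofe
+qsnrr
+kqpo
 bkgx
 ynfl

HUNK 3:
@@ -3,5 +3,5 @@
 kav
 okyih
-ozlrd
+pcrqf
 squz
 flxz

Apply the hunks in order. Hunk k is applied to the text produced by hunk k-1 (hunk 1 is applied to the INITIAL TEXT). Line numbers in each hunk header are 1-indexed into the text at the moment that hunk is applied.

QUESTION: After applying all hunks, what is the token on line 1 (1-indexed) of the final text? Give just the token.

Answer: nlyq

Derivation:
Hunk 1: at line 4 remove [zamyf] add [squz,flxz,qjqt] -> 12 lines: nlyq nscdc kav okyih ozlrd squz flxz qjqt jbh rdw bkgx ynfl
Hunk 2: at line 7 remove [jbh,rdw] add [knofe,qsnrr,kqpo] -> 13 lines: nlyq nscdc kav okyih ozlrd squz flxz qjqt knofe qsnrr kqpo bkgx ynfl
Hunk 3: at line 3 remove [ozlrd] add [pcrqf] -> 13 lines: nlyq nscdc kav okyih pcrqf squz flxz qjqt knofe qsnrr kqpo bkgx ynfl
Final line 1: nlyq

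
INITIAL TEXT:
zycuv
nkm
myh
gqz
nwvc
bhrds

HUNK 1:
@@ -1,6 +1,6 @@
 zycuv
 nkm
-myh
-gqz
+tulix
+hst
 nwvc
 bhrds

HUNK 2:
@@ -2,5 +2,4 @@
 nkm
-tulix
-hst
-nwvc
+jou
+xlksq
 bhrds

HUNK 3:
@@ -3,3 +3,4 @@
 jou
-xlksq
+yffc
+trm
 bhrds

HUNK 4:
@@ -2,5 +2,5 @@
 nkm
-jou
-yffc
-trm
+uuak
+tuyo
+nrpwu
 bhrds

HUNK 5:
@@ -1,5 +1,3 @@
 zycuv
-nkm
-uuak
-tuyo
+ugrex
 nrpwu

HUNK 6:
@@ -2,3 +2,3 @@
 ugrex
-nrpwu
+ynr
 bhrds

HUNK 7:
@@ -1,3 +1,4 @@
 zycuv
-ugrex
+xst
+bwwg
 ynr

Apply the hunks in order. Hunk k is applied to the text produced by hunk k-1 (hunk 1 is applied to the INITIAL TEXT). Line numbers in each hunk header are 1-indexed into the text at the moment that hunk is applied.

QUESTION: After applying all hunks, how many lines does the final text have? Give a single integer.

Answer: 5

Derivation:
Hunk 1: at line 1 remove [myh,gqz] add [tulix,hst] -> 6 lines: zycuv nkm tulix hst nwvc bhrds
Hunk 2: at line 2 remove [tulix,hst,nwvc] add [jou,xlksq] -> 5 lines: zycuv nkm jou xlksq bhrds
Hunk 3: at line 3 remove [xlksq] add [yffc,trm] -> 6 lines: zycuv nkm jou yffc trm bhrds
Hunk 4: at line 2 remove [jou,yffc,trm] add [uuak,tuyo,nrpwu] -> 6 lines: zycuv nkm uuak tuyo nrpwu bhrds
Hunk 5: at line 1 remove [nkm,uuak,tuyo] add [ugrex] -> 4 lines: zycuv ugrex nrpwu bhrds
Hunk 6: at line 2 remove [nrpwu] add [ynr] -> 4 lines: zycuv ugrex ynr bhrds
Hunk 7: at line 1 remove [ugrex] add [xst,bwwg] -> 5 lines: zycuv xst bwwg ynr bhrds
Final line count: 5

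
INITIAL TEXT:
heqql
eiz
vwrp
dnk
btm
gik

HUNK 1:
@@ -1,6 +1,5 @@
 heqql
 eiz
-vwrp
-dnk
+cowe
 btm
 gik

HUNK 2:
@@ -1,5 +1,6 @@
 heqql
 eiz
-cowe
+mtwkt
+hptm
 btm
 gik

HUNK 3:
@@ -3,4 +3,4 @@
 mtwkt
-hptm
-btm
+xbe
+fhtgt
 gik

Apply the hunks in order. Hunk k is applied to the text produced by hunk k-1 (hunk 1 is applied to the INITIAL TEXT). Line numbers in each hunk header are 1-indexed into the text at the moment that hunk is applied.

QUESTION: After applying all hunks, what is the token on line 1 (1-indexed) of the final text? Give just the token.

Hunk 1: at line 1 remove [vwrp,dnk] add [cowe] -> 5 lines: heqql eiz cowe btm gik
Hunk 2: at line 1 remove [cowe] add [mtwkt,hptm] -> 6 lines: heqql eiz mtwkt hptm btm gik
Hunk 3: at line 3 remove [hptm,btm] add [xbe,fhtgt] -> 6 lines: heqql eiz mtwkt xbe fhtgt gik
Final line 1: heqql

Answer: heqql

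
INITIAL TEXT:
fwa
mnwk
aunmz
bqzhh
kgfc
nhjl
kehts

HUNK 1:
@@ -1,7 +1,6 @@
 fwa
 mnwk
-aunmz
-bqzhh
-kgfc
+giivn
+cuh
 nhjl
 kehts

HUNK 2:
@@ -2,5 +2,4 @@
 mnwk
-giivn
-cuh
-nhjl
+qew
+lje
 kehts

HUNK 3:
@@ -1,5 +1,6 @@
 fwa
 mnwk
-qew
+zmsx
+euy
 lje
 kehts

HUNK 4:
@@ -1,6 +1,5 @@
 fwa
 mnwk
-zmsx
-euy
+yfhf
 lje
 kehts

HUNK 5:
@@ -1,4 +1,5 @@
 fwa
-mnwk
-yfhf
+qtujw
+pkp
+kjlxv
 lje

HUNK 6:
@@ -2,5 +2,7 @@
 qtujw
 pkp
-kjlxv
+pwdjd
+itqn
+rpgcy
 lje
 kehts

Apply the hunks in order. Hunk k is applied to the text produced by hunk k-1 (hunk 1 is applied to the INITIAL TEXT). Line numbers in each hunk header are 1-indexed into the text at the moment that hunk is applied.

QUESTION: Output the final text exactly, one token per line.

Hunk 1: at line 1 remove [aunmz,bqzhh,kgfc] add [giivn,cuh] -> 6 lines: fwa mnwk giivn cuh nhjl kehts
Hunk 2: at line 2 remove [giivn,cuh,nhjl] add [qew,lje] -> 5 lines: fwa mnwk qew lje kehts
Hunk 3: at line 1 remove [qew] add [zmsx,euy] -> 6 lines: fwa mnwk zmsx euy lje kehts
Hunk 4: at line 1 remove [zmsx,euy] add [yfhf] -> 5 lines: fwa mnwk yfhf lje kehts
Hunk 5: at line 1 remove [mnwk,yfhf] add [qtujw,pkp,kjlxv] -> 6 lines: fwa qtujw pkp kjlxv lje kehts
Hunk 6: at line 2 remove [kjlxv] add [pwdjd,itqn,rpgcy] -> 8 lines: fwa qtujw pkp pwdjd itqn rpgcy lje kehts

Answer: fwa
qtujw
pkp
pwdjd
itqn
rpgcy
lje
kehts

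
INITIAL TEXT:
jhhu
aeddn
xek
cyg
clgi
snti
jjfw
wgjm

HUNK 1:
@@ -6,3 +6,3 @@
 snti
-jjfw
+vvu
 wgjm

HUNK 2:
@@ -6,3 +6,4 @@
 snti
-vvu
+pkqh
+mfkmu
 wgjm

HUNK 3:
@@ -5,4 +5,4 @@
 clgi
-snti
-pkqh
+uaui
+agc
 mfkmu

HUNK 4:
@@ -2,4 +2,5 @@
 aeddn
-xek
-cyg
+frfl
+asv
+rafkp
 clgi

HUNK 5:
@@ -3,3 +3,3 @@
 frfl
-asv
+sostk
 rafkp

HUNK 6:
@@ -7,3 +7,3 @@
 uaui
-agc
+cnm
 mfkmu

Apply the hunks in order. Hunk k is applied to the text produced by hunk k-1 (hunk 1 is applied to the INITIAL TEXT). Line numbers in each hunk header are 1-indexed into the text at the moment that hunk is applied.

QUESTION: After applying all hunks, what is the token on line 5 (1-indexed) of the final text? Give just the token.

Hunk 1: at line 6 remove [jjfw] add [vvu] -> 8 lines: jhhu aeddn xek cyg clgi snti vvu wgjm
Hunk 2: at line 6 remove [vvu] add [pkqh,mfkmu] -> 9 lines: jhhu aeddn xek cyg clgi snti pkqh mfkmu wgjm
Hunk 3: at line 5 remove [snti,pkqh] add [uaui,agc] -> 9 lines: jhhu aeddn xek cyg clgi uaui agc mfkmu wgjm
Hunk 4: at line 2 remove [xek,cyg] add [frfl,asv,rafkp] -> 10 lines: jhhu aeddn frfl asv rafkp clgi uaui agc mfkmu wgjm
Hunk 5: at line 3 remove [asv] add [sostk] -> 10 lines: jhhu aeddn frfl sostk rafkp clgi uaui agc mfkmu wgjm
Hunk 6: at line 7 remove [agc] add [cnm] -> 10 lines: jhhu aeddn frfl sostk rafkp clgi uaui cnm mfkmu wgjm
Final line 5: rafkp

Answer: rafkp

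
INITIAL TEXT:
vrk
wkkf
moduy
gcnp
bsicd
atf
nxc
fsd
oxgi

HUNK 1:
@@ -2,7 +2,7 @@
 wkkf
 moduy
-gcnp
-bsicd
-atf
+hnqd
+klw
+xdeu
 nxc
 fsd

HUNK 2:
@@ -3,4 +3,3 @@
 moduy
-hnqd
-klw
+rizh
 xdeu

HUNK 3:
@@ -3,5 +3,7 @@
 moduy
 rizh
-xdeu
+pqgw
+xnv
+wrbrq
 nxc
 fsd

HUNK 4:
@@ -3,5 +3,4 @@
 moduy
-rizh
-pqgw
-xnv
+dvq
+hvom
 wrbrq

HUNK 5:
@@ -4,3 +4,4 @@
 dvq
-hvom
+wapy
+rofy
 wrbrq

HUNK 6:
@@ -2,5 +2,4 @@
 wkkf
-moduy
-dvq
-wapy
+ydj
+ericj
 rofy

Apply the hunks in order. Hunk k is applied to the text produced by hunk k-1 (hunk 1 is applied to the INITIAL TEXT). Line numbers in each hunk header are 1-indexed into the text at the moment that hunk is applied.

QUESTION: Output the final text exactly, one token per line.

Answer: vrk
wkkf
ydj
ericj
rofy
wrbrq
nxc
fsd
oxgi

Derivation:
Hunk 1: at line 2 remove [gcnp,bsicd,atf] add [hnqd,klw,xdeu] -> 9 lines: vrk wkkf moduy hnqd klw xdeu nxc fsd oxgi
Hunk 2: at line 3 remove [hnqd,klw] add [rizh] -> 8 lines: vrk wkkf moduy rizh xdeu nxc fsd oxgi
Hunk 3: at line 3 remove [xdeu] add [pqgw,xnv,wrbrq] -> 10 lines: vrk wkkf moduy rizh pqgw xnv wrbrq nxc fsd oxgi
Hunk 4: at line 3 remove [rizh,pqgw,xnv] add [dvq,hvom] -> 9 lines: vrk wkkf moduy dvq hvom wrbrq nxc fsd oxgi
Hunk 5: at line 4 remove [hvom] add [wapy,rofy] -> 10 lines: vrk wkkf moduy dvq wapy rofy wrbrq nxc fsd oxgi
Hunk 6: at line 2 remove [moduy,dvq,wapy] add [ydj,ericj] -> 9 lines: vrk wkkf ydj ericj rofy wrbrq nxc fsd oxgi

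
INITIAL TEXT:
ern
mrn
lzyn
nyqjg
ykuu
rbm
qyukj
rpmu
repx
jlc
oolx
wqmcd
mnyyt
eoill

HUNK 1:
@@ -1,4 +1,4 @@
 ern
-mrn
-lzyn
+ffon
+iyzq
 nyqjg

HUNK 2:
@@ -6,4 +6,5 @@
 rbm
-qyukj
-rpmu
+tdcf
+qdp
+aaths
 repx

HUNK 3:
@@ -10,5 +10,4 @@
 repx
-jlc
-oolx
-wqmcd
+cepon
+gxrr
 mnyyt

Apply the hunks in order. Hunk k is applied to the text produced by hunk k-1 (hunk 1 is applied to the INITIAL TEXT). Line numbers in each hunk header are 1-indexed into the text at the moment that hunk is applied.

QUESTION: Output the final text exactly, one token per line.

Hunk 1: at line 1 remove [mrn,lzyn] add [ffon,iyzq] -> 14 lines: ern ffon iyzq nyqjg ykuu rbm qyukj rpmu repx jlc oolx wqmcd mnyyt eoill
Hunk 2: at line 6 remove [qyukj,rpmu] add [tdcf,qdp,aaths] -> 15 lines: ern ffon iyzq nyqjg ykuu rbm tdcf qdp aaths repx jlc oolx wqmcd mnyyt eoill
Hunk 3: at line 10 remove [jlc,oolx,wqmcd] add [cepon,gxrr] -> 14 lines: ern ffon iyzq nyqjg ykuu rbm tdcf qdp aaths repx cepon gxrr mnyyt eoill

Answer: ern
ffon
iyzq
nyqjg
ykuu
rbm
tdcf
qdp
aaths
repx
cepon
gxrr
mnyyt
eoill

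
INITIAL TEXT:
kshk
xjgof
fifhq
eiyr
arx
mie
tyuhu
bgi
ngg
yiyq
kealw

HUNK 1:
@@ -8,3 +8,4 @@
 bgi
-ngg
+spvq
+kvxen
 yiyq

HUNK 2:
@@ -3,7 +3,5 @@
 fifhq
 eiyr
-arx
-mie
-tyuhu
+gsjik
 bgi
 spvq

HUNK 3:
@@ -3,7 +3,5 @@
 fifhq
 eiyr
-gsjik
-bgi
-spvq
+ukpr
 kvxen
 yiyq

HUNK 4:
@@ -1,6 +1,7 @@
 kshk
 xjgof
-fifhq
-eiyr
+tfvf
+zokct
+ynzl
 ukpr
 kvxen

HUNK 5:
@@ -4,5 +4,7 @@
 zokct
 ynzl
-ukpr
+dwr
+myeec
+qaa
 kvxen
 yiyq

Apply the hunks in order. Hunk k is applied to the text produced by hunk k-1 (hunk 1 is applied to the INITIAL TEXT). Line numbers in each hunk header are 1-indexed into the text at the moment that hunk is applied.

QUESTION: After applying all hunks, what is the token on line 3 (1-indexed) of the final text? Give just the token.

Answer: tfvf

Derivation:
Hunk 1: at line 8 remove [ngg] add [spvq,kvxen] -> 12 lines: kshk xjgof fifhq eiyr arx mie tyuhu bgi spvq kvxen yiyq kealw
Hunk 2: at line 3 remove [arx,mie,tyuhu] add [gsjik] -> 10 lines: kshk xjgof fifhq eiyr gsjik bgi spvq kvxen yiyq kealw
Hunk 3: at line 3 remove [gsjik,bgi,spvq] add [ukpr] -> 8 lines: kshk xjgof fifhq eiyr ukpr kvxen yiyq kealw
Hunk 4: at line 1 remove [fifhq,eiyr] add [tfvf,zokct,ynzl] -> 9 lines: kshk xjgof tfvf zokct ynzl ukpr kvxen yiyq kealw
Hunk 5: at line 4 remove [ukpr] add [dwr,myeec,qaa] -> 11 lines: kshk xjgof tfvf zokct ynzl dwr myeec qaa kvxen yiyq kealw
Final line 3: tfvf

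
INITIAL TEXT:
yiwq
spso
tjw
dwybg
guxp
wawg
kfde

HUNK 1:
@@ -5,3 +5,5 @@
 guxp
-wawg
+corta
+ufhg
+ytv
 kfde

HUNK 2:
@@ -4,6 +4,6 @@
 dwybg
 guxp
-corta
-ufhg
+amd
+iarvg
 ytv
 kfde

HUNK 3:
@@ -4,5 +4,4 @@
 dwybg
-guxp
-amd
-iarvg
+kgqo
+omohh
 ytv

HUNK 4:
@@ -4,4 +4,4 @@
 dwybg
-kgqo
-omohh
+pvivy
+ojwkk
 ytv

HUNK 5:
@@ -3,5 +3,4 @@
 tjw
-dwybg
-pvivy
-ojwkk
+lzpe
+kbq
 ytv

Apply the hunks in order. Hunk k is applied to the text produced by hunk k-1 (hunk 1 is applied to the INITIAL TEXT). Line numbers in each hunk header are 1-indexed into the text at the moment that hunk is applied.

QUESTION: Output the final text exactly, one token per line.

Answer: yiwq
spso
tjw
lzpe
kbq
ytv
kfde

Derivation:
Hunk 1: at line 5 remove [wawg] add [corta,ufhg,ytv] -> 9 lines: yiwq spso tjw dwybg guxp corta ufhg ytv kfde
Hunk 2: at line 4 remove [corta,ufhg] add [amd,iarvg] -> 9 lines: yiwq spso tjw dwybg guxp amd iarvg ytv kfde
Hunk 3: at line 4 remove [guxp,amd,iarvg] add [kgqo,omohh] -> 8 lines: yiwq spso tjw dwybg kgqo omohh ytv kfde
Hunk 4: at line 4 remove [kgqo,omohh] add [pvivy,ojwkk] -> 8 lines: yiwq spso tjw dwybg pvivy ojwkk ytv kfde
Hunk 5: at line 3 remove [dwybg,pvivy,ojwkk] add [lzpe,kbq] -> 7 lines: yiwq spso tjw lzpe kbq ytv kfde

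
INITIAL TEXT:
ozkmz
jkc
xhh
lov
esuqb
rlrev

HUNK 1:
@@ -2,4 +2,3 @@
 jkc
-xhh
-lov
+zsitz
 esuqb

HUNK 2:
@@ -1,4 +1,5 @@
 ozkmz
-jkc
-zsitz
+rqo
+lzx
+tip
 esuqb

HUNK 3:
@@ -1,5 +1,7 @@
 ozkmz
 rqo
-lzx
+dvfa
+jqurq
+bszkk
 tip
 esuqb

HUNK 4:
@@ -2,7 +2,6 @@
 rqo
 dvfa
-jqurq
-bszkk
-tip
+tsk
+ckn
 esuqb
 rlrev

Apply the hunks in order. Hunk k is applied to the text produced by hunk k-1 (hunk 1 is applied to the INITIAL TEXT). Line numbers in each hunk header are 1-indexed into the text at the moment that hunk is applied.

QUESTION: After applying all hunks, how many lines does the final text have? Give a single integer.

Hunk 1: at line 2 remove [xhh,lov] add [zsitz] -> 5 lines: ozkmz jkc zsitz esuqb rlrev
Hunk 2: at line 1 remove [jkc,zsitz] add [rqo,lzx,tip] -> 6 lines: ozkmz rqo lzx tip esuqb rlrev
Hunk 3: at line 1 remove [lzx] add [dvfa,jqurq,bszkk] -> 8 lines: ozkmz rqo dvfa jqurq bszkk tip esuqb rlrev
Hunk 4: at line 2 remove [jqurq,bszkk,tip] add [tsk,ckn] -> 7 lines: ozkmz rqo dvfa tsk ckn esuqb rlrev
Final line count: 7

Answer: 7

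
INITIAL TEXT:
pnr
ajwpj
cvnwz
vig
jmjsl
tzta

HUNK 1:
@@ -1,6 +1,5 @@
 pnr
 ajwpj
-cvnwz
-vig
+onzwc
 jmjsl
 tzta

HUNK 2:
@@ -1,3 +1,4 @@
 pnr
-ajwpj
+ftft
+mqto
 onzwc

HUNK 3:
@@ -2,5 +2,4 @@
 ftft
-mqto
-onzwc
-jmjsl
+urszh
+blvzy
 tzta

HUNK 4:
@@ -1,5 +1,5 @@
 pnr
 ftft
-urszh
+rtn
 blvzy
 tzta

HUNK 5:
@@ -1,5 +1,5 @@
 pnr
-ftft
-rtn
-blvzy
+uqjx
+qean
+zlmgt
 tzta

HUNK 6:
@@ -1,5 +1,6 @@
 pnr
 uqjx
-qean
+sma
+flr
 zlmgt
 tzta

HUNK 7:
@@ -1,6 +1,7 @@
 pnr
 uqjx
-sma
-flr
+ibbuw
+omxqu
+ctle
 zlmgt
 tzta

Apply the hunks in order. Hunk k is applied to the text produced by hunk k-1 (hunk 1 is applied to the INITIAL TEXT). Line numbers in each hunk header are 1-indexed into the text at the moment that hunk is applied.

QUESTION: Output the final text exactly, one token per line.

Answer: pnr
uqjx
ibbuw
omxqu
ctle
zlmgt
tzta

Derivation:
Hunk 1: at line 1 remove [cvnwz,vig] add [onzwc] -> 5 lines: pnr ajwpj onzwc jmjsl tzta
Hunk 2: at line 1 remove [ajwpj] add [ftft,mqto] -> 6 lines: pnr ftft mqto onzwc jmjsl tzta
Hunk 3: at line 2 remove [mqto,onzwc,jmjsl] add [urszh,blvzy] -> 5 lines: pnr ftft urszh blvzy tzta
Hunk 4: at line 1 remove [urszh] add [rtn] -> 5 lines: pnr ftft rtn blvzy tzta
Hunk 5: at line 1 remove [ftft,rtn,blvzy] add [uqjx,qean,zlmgt] -> 5 lines: pnr uqjx qean zlmgt tzta
Hunk 6: at line 1 remove [qean] add [sma,flr] -> 6 lines: pnr uqjx sma flr zlmgt tzta
Hunk 7: at line 1 remove [sma,flr] add [ibbuw,omxqu,ctle] -> 7 lines: pnr uqjx ibbuw omxqu ctle zlmgt tzta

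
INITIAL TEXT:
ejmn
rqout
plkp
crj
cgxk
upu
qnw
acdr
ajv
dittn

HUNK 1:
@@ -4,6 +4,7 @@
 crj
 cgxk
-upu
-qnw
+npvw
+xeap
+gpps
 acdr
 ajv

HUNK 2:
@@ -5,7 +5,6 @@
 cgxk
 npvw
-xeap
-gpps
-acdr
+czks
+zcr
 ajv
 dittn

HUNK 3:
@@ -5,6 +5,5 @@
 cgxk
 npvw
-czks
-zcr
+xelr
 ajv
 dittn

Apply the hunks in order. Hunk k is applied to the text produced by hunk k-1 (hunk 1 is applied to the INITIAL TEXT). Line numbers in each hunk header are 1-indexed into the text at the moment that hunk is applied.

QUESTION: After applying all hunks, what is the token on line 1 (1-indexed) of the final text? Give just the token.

Hunk 1: at line 4 remove [upu,qnw] add [npvw,xeap,gpps] -> 11 lines: ejmn rqout plkp crj cgxk npvw xeap gpps acdr ajv dittn
Hunk 2: at line 5 remove [xeap,gpps,acdr] add [czks,zcr] -> 10 lines: ejmn rqout plkp crj cgxk npvw czks zcr ajv dittn
Hunk 3: at line 5 remove [czks,zcr] add [xelr] -> 9 lines: ejmn rqout plkp crj cgxk npvw xelr ajv dittn
Final line 1: ejmn

Answer: ejmn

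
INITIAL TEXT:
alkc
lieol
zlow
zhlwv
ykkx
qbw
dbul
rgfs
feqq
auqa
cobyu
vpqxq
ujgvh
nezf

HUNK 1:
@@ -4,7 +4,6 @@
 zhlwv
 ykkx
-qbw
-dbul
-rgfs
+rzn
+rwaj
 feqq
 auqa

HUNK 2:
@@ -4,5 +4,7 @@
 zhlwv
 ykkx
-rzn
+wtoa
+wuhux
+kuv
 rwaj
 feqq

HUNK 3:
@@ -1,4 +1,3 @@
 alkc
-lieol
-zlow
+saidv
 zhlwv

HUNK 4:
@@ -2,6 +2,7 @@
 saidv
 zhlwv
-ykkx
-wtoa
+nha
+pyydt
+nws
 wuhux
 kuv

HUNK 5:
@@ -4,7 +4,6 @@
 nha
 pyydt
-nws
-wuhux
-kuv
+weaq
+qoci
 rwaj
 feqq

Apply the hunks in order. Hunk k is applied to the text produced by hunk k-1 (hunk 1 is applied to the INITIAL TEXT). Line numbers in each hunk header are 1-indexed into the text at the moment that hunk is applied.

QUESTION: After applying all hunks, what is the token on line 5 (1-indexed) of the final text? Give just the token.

Answer: pyydt

Derivation:
Hunk 1: at line 4 remove [qbw,dbul,rgfs] add [rzn,rwaj] -> 13 lines: alkc lieol zlow zhlwv ykkx rzn rwaj feqq auqa cobyu vpqxq ujgvh nezf
Hunk 2: at line 4 remove [rzn] add [wtoa,wuhux,kuv] -> 15 lines: alkc lieol zlow zhlwv ykkx wtoa wuhux kuv rwaj feqq auqa cobyu vpqxq ujgvh nezf
Hunk 3: at line 1 remove [lieol,zlow] add [saidv] -> 14 lines: alkc saidv zhlwv ykkx wtoa wuhux kuv rwaj feqq auqa cobyu vpqxq ujgvh nezf
Hunk 4: at line 2 remove [ykkx,wtoa] add [nha,pyydt,nws] -> 15 lines: alkc saidv zhlwv nha pyydt nws wuhux kuv rwaj feqq auqa cobyu vpqxq ujgvh nezf
Hunk 5: at line 4 remove [nws,wuhux,kuv] add [weaq,qoci] -> 14 lines: alkc saidv zhlwv nha pyydt weaq qoci rwaj feqq auqa cobyu vpqxq ujgvh nezf
Final line 5: pyydt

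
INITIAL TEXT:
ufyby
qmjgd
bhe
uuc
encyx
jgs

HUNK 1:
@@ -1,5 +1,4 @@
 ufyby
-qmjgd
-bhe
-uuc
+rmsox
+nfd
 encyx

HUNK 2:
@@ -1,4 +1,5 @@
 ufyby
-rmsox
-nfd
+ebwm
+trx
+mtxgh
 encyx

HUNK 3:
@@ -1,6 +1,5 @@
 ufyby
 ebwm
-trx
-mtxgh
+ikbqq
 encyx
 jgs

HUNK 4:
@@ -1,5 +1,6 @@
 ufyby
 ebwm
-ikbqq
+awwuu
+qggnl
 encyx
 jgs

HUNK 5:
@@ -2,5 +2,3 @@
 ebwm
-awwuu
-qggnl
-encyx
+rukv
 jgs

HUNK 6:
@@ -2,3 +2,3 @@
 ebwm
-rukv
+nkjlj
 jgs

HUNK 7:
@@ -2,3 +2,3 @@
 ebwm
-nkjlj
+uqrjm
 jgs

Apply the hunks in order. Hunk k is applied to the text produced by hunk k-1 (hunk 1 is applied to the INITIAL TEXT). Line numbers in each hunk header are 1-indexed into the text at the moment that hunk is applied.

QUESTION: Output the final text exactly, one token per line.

Answer: ufyby
ebwm
uqrjm
jgs

Derivation:
Hunk 1: at line 1 remove [qmjgd,bhe,uuc] add [rmsox,nfd] -> 5 lines: ufyby rmsox nfd encyx jgs
Hunk 2: at line 1 remove [rmsox,nfd] add [ebwm,trx,mtxgh] -> 6 lines: ufyby ebwm trx mtxgh encyx jgs
Hunk 3: at line 1 remove [trx,mtxgh] add [ikbqq] -> 5 lines: ufyby ebwm ikbqq encyx jgs
Hunk 4: at line 1 remove [ikbqq] add [awwuu,qggnl] -> 6 lines: ufyby ebwm awwuu qggnl encyx jgs
Hunk 5: at line 2 remove [awwuu,qggnl,encyx] add [rukv] -> 4 lines: ufyby ebwm rukv jgs
Hunk 6: at line 2 remove [rukv] add [nkjlj] -> 4 lines: ufyby ebwm nkjlj jgs
Hunk 7: at line 2 remove [nkjlj] add [uqrjm] -> 4 lines: ufyby ebwm uqrjm jgs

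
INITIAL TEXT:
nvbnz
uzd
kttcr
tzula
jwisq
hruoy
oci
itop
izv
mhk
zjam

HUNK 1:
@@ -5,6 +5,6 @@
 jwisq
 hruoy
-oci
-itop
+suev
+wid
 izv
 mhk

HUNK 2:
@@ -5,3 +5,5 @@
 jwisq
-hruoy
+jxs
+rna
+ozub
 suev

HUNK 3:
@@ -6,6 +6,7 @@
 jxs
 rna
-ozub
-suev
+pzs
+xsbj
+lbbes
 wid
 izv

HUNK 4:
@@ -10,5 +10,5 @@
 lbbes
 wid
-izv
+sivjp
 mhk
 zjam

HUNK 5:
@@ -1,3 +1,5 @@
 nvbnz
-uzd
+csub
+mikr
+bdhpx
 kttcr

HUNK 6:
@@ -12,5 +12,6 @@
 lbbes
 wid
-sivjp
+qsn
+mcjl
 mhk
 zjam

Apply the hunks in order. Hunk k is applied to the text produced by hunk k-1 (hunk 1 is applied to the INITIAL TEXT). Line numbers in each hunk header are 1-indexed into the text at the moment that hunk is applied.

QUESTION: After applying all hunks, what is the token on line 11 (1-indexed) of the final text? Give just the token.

Hunk 1: at line 5 remove [oci,itop] add [suev,wid] -> 11 lines: nvbnz uzd kttcr tzula jwisq hruoy suev wid izv mhk zjam
Hunk 2: at line 5 remove [hruoy] add [jxs,rna,ozub] -> 13 lines: nvbnz uzd kttcr tzula jwisq jxs rna ozub suev wid izv mhk zjam
Hunk 3: at line 6 remove [ozub,suev] add [pzs,xsbj,lbbes] -> 14 lines: nvbnz uzd kttcr tzula jwisq jxs rna pzs xsbj lbbes wid izv mhk zjam
Hunk 4: at line 10 remove [izv] add [sivjp] -> 14 lines: nvbnz uzd kttcr tzula jwisq jxs rna pzs xsbj lbbes wid sivjp mhk zjam
Hunk 5: at line 1 remove [uzd] add [csub,mikr,bdhpx] -> 16 lines: nvbnz csub mikr bdhpx kttcr tzula jwisq jxs rna pzs xsbj lbbes wid sivjp mhk zjam
Hunk 6: at line 12 remove [sivjp] add [qsn,mcjl] -> 17 lines: nvbnz csub mikr bdhpx kttcr tzula jwisq jxs rna pzs xsbj lbbes wid qsn mcjl mhk zjam
Final line 11: xsbj

Answer: xsbj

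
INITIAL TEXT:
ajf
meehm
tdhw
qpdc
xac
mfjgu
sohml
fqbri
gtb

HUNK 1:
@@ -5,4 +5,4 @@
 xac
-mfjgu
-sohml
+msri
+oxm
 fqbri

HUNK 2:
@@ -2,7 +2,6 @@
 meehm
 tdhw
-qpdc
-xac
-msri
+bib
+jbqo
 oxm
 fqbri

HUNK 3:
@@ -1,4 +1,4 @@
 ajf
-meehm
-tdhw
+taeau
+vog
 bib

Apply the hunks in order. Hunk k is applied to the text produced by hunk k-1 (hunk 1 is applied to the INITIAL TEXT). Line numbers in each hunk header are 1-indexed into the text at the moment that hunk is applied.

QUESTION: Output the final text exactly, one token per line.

Hunk 1: at line 5 remove [mfjgu,sohml] add [msri,oxm] -> 9 lines: ajf meehm tdhw qpdc xac msri oxm fqbri gtb
Hunk 2: at line 2 remove [qpdc,xac,msri] add [bib,jbqo] -> 8 lines: ajf meehm tdhw bib jbqo oxm fqbri gtb
Hunk 3: at line 1 remove [meehm,tdhw] add [taeau,vog] -> 8 lines: ajf taeau vog bib jbqo oxm fqbri gtb

Answer: ajf
taeau
vog
bib
jbqo
oxm
fqbri
gtb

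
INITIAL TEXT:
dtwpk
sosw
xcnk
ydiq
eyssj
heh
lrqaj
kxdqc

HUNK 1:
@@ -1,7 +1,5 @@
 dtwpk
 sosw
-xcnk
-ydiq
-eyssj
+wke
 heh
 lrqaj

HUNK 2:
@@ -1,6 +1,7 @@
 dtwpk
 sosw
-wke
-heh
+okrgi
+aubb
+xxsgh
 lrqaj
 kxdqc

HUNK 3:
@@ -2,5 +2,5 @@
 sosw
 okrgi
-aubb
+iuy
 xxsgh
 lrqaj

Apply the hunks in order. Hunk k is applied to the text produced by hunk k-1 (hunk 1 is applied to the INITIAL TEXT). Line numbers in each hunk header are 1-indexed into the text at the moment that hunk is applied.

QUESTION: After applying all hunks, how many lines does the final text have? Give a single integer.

Answer: 7

Derivation:
Hunk 1: at line 1 remove [xcnk,ydiq,eyssj] add [wke] -> 6 lines: dtwpk sosw wke heh lrqaj kxdqc
Hunk 2: at line 1 remove [wke,heh] add [okrgi,aubb,xxsgh] -> 7 lines: dtwpk sosw okrgi aubb xxsgh lrqaj kxdqc
Hunk 3: at line 2 remove [aubb] add [iuy] -> 7 lines: dtwpk sosw okrgi iuy xxsgh lrqaj kxdqc
Final line count: 7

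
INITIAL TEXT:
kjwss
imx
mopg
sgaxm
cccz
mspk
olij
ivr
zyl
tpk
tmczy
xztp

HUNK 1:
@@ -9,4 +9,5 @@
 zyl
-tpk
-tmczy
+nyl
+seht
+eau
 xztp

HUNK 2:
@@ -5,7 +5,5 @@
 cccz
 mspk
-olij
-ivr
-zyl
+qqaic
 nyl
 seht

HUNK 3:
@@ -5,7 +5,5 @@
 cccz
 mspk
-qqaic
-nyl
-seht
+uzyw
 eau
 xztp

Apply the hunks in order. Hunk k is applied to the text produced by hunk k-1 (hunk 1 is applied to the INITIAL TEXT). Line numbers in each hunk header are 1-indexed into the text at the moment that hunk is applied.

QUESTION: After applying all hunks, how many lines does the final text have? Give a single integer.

Answer: 9

Derivation:
Hunk 1: at line 9 remove [tpk,tmczy] add [nyl,seht,eau] -> 13 lines: kjwss imx mopg sgaxm cccz mspk olij ivr zyl nyl seht eau xztp
Hunk 2: at line 5 remove [olij,ivr,zyl] add [qqaic] -> 11 lines: kjwss imx mopg sgaxm cccz mspk qqaic nyl seht eau xztp
Hunk 3: at line 5 remove [qqaic,nyl,seht] add [uzyw] -> 9 lines: kjwss imx mopg sgaxm cccz mspk uzyw eau xztp
Final line count: 9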